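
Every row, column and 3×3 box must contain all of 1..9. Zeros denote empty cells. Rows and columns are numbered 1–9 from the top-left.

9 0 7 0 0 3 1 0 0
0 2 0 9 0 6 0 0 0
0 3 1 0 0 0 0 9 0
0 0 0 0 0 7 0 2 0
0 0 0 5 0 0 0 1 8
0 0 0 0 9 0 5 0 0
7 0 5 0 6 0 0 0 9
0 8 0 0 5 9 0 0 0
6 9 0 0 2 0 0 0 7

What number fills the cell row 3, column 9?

2

row 2, column 5 = 1: in row 2, 1 can only go here (every other open cell in that row sees a 1).
row 7, column 7 = 2: in row 7, 2 can only go here (every other open cell in that row sees a 2).
row 8, column 4 = 7: in row 8, 7 can only go here (every other open cell in that row sees a 7).
row 9, column 8 = 5: in row 9, 5 can only go here (every other open cell in that row sees a 5).
row 3, column 5 = 7: in column 5, 7 can only go here (every other open cell in that column sees a 7).
row 3, column 6 = 5: in column 6, 5 can only go here (every other open cell in that column sees a 5).
row 8, column 9 = 1: in column 9, 1 can only go here (every other open cell in that column sees a 1).
row 1, column 2 = 6: in box 1, 6 can only go here (every other open cell in that box sees a 6).
row 1, column 9 = 5: in row 1, 5 can only go here (every other open cell in that row sees a 5).
row 1, column 4 = 2: in row 1, 2 can only go here (every other open cell in that row sees a 2).
row 2, column 1 = 5: in row 2, 5 can only go here (every other open cell in that row sees a 5).
row 3, column 9 = 2: in row 3, 2 can only go here (every other open cell in that row sees a 2).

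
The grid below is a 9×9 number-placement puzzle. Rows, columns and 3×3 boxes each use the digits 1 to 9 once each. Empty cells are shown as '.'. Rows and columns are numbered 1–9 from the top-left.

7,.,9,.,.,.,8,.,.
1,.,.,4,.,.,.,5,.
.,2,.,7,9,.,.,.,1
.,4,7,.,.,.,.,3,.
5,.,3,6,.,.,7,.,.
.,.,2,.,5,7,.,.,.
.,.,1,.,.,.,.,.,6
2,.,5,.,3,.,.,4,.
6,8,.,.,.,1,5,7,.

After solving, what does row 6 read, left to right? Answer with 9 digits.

962357418

row 3, column 8 = 6 (sole candidate).
row 9, column 3 = 4 (sole candidate).
row 9, column 5 = 2 (sole candidate).
row 1, column 8 = 2 (sole candidate).
row 3, column 3 = 8 (sole candidate).
row 9, column 4 = 9 (sole candidate).
row 9, column 9 = 3 (sole candidate).
row 1, column 9 = 4 (sole candidate).
row 2, column 3 = 6 (sole candidate).
row 2, column 5 = 8 (sole candidate).
row 3, column 7 = 3 (sole candidate).
row 4, column 5 = 1 (sole candidate).
row 5, column 5 = 4 (sole candidate).
row 7, column 5 = 7 (sole candidate).
row 8, column 4 = 8 (sole candidate).
row 8, column 6 = 6 (sole candidate).
row 8, column 9 = 9 (sole candidate).
row 1, column 5 = 6 (sole candidate).
row 2, column 2 = 3 (sole candidate).
row 2, column 6 = 2 (sole candidate).
row 2, column 7 = 9 (sole candidate).
row 2, column 9 = 7 (sole candidate).
row 3, column 1 = 4 (sole candidate).
row 3, column 6 = 5 (sole candidate).
row 4, column 4 = 2 (sole candidate).
row 4, column 7 = 6 (sole candidate).
row 6, column 4 = 3: row 6 has {2,5,7}; col 4 has {2,4,6,7,8,9}; box has {1,2,4,5,6,7} → only 3 remains.
row 6, column 9 = 8: row 6 has {2,3,5,7}; col 9 has {1,3,4,6,7,9}; box has {3,6,7} → only 8 remains.
row 7, column 2 = 9 (sole candidate).
row 7, column 4 = 5 (sole candidate).
row 7, column 6 = 4 (sole candidate).
row 7, column 7 = 2 (sole candidate).
row 7, column 8 = 8 (sole candidate).
row 8, column 2 = 7 (sole candidate).
row 8, column 7 = 1 (sole candidate).
row 1, column 2 = 5 (sole candidate).
row 1, column 4 = 1 (sole candidate).
row 1, column 6 = 3 (sole candidate).
row 4, column 9 = 5 (sole candidate).
row 5, column 2 = 1 (sole candidate).
row 5, column 8 = 9 (sole candidate).
row 5, column 9 = 2 (sole candidate).
row 6, column 1 = 9: row 6 has {2,3,5,7,8}; col 1 has {1,2,4,5,6,7}; box has {1,2,3,4,5,7} → only 9 remains.
row 6, column 2 = 6: row 6 has {2,3,5,7,8,9}; col 2 has {1,2,3,4,5,7,8,9}; box has {1,2,3,4,5,7,9} → only 6 remains.
row 6, column 7 = 4: row 6 has {2,3,5,6,7,8,9}; col 7 has {1,2,3,5,6,7,8,9}; box has {2,3,5,6,7,8,9} → only 4 remains.
row 6, column 8 = 1: row 6 has {2,3,4,5,6,7,8,9}; col 8 has {2,3,4,5,6,7,8,9}; box has {2,3,4,5,6,7,8,9} → only 1 remains.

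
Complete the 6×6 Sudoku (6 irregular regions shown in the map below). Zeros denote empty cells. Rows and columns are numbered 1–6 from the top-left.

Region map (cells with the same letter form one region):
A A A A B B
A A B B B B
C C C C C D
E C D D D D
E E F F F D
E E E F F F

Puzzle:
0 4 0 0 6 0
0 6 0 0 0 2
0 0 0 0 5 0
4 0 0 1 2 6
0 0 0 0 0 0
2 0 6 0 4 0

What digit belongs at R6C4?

3

R4C2 = 3: row 4 has {1,2,4,6}; col 2 has {4,6}; region has {5} → only 3 remains.
R4C3 = 5: row 4 has {1,2,3,4,6}; col 3 has {6}; region has {1,2,6} → only 5 remains.
R3C6 = 3: in row 3, 3 can only go here (every other open cell in that row sees a 3).
R5C6 = 4: row 5 has {}; col 6 has {2,3,6}; region has {1,2,3,5,6} → only 4 remains.
R5C4 = 6: in row 5, 6 can only go here (every other open cell in that row sees a 6).
R3C1 = 6: in row 3, 6 can only go here (every other open cell in that row sees a 6).
R5C3 = 2: in row 5, 2 can only go here (every other open cell in that row sees a 2).
R1C4 = 2: in row 1, 2 can only go here (every other open cell in that row sees a 2).
R3C4 = 4: row 3 has {3,5,6}; col 4 has {1,2,6}; region has {3,5,6} → only 4 remains.
R3C3 = 1: row 3 has {3,4,5,6}; col 3 has {2,5,6}; region has {3,4,5,6} → only 1 remains.
R1C3 = 3: row 1 has {2,4,6}; col 3 has {1,2,5,6}; region has {2,4,6} → only 3 remains.
R2C3 = 4: row 2 has {2,6}; col 3 has {1,2,3,5,6}; region has {2,6} → only 4 remains.
R3C2 = 2: row 3 has {1,3,4,5,6}; col 2 has {3,4,6}; region has {1,3,4,5,6} → only 2 remains.
R6C4 = 3: in row 6, 3 can only go here (every other open cell in that row sees a 3).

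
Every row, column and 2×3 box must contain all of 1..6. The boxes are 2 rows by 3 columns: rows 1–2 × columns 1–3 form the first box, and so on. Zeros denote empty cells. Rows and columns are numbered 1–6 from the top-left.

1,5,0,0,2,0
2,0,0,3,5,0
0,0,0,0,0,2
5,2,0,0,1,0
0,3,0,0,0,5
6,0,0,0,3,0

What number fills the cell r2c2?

4

r5c1 = 4 (sole candidate).
r5c5 = 6 (sole candidate).
r6c2 = 1 (sole candidate).
r6c6 = 4 (sole candidate).
r1c6 = 6 (sole candidate).
r2c6 = 1 (sole candidate).
r3c1 = 3 (sole candidate).
r3c5 = 4 (sole candidate).
r4c4 = 6 (sole candidate).
r4c6 = 3 (sole candidate).
r5c3 = 2 (sole candidate).
r5c4 = 1 (sole candidate).
r6c3 = 5 (sole candidate).
r6c4 = 2 (sole candidate).
r1c4 = 4 (sole candidate).
r3c2 = 6 (sole candidate).
r3c3 = 1 (sole candidate).
r3c4 = 5 (sole candidate).
r4c3 = 4 (sole candidate).
r1c3 = 3 (sole candidate).
r2c2 = 4: row 2 has {1,2,3,5}; col 2 has {1,2,3,5,6}; box has {1,2,3,5} → only 4 remains.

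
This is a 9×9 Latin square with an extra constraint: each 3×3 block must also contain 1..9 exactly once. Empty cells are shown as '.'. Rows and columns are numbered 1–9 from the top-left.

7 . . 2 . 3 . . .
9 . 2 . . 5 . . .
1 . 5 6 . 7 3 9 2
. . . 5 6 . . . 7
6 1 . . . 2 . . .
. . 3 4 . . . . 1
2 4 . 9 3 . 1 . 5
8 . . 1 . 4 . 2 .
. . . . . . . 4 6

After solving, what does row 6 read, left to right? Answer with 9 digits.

row 2, column 4 = 8: row 2 has {2,5,9}; col 4 has {1,2,4,5,6,9}; box has {2,3,5,6,7} → only 8 remains.
row 2, column 9 = 4: row 2 has {2,5,8,9}; col 9 has {1,2,5,6,7}; box has {2,3,9} → only 4 remains.
row 3, column 2 = 8: row 3 has {1,2,3,5,6,7,9}; col 2 has {1,4}; box has {1,2,5,7,9} → only 8 remains.
row 3, column 5 = 4: row 3 has {1,2,3,5,6,7,8,9}; col 5 has {3,6}; box has {2,3,5,6,7,8} → only 4 remains.
row 4, column 1 = 4: row 4 has {5,6,7}; col 1 has {1,2,6,7,8,9}; box has {1,3,6} → only 4 remains.
row 6, column 1 = 5: row 6 has {1,3,4}; col 1 has {1,2,4,6,7,8,9}; box has {1,3,4,6} → only 5 remains.
row 9, column 1 = 3: row 9 has {4,6}; col 1 has {1,2,4,5,6,7,8,9}; box has {2,4,8} → only 3 remains.
row 9, column 4 = 7: row 9 has {3,4,6}; col 4 has {1,2,4,5,6,8,9}; box has {1,3,4,9} → only 7 remains.
row 9, column 6 = 8: row 9 has {3,4,6,7}; col 6 has {2,3,4,5,7}; box has {1,3,4,7,9} → only 8 remains.
row 9, column 7 = 9: row 9 has {3,4,6,7,8}; col 7 has {1,3}; box has {1,2,4,5,6} → only 9 remains.
row 1, column 2 = 6: row 1 has {2,3,7}; col 2 has {1,4,8}; box has {1,2,5,7,8,9} → only 6 remains.
row 1, column 3 = 4: row 1 has {2,3,6,7}; col 3 has {2,3,5}; box has {1,2,5,6,7,8,9} → only 4 remains.
row 1, column 9 = 8: row 1 has {2,3,4,6,7}; col 9 has {1,2,4,5,6,7}; box has {2,3,4,9} → only 8 remains.
row 2, column 2 = 3: row 2 has {2,4,5,8,9}; col 2 has {1,4,6,8}; box has {1,2,4,5,6,7,8,9} → only 3 remains.
row 2, column 5 = 1: row 2 has {2,3,4,5,8,9}; col 5 has {3,4,6}; box has {2,3,4,5,6,7,8} → only 1 remains.
row 5, column 4 = 3: row 5 has {1,2,6}; col 4 has {1,2,4,5,6,7,8,9}; box has {2,4,5,6} → only 3 remains.
row 5, column 9 = 9: row 5 has {1,2,3,6}; col 9 has {1,2,4,5,6,7,8}; box has {1,7} → only 9 remains.
row 6, column 6 = 9: row 6 has {1,3,4,5}; col 6 has {2,3,4,5,7,8}; box has {2,3,4,5,6} → only 9 remains.
row 7, column 6 = 6: row 7 has {1,2,3,4,5,9}; col 6 has {2,3,4,5,7,8,9}; box has {1,3,4,7,8,9} → only 6 remains.
row 8, column 5 = 5: row 8 has {1,2,4,8}; col 5 has {1,3,4,6}; box has {1,3,4,6,7,8,9} → only 5 remains.
row 8, column 7 = 7: row 8 has {1,2,4,5,8}; col 7 has {1,3,9}; box has {1,2,4,5,6,9} → only 7 remains.
row 8, column 9 = 3: row 8 has {1,2,4,5,7,8}; col 9 has {1,2,4,5,6,7,8,9}; box has {1,2,4,5,6,7,9} → only 3 remains.
row 9, column 2 = 5: row 9 has {3,4,6,7,8,9}; col 2 has {1,3,4,6,8}; box has {2,3,4,8} → only 5 remains.
row 9, column 3 = 1: row 9 has {3,4,5,6,7,8,9}; col 3 has {2,3,4,5}; box has {2,3,4,5,8} → only 1 remains.
row 9, column 5 = 2: row 9 has {1,3,4,5,6,7,8,9}; col 5 has {1,3,4,5,6}; box has {1,3,4,5,6,7,8,9} → only 2 remains.
row 1, column 5 = 9: row 1 has {2,3,4,6,7,8}; col 5 has {1,2,3,4,5,6}; box has {1,2,3,4,5,6,7,8} → only 9 remains.
row 1, column 7 = 5: row 1 has {2,3,4,6,7,8,9}; col 7 has {1,3,7,9}; box has {2,3,4,8,9} → only 5 remains.
row 1, column 8 = 1: row 1 has {2,3,4,5,6,7,8,9}; col 8 has {2,4,9}; box has {2,3,4,5,8,9} → only 1 remains.
row 2, column 7 = 6: row 2 has {1,2,3,4,5,8,9}; col 7 has {1,3,5,7,9}; box has {1,2,3,4,5,8,9} → only 6 remains.
row 2, column 8 = 7: row 2 has {1,2,3,4,5,6,8,9}; col 8 has {1,2,4,9}; box has {1,2,3,4,5,6,8,9} → only 7 remains.
row 4, column 6 = 1: row 4 has {4,5,6,7}; col 6 has {2,3,4,5,6,7,8,9}; box has {2,3,4,5,6,9} → only 1 remains.
row 7, column 3 = 7: row 7 has {1,2,3,4,5,6,9}; col 3 has {1,2,3,4,5}; box has {1,2,3,4,5,8} → only 7 remains.
row 7, column 8 = 8: row 7 has {1,2,3,4,5,6,7,9}; col 8 has {1,2,4,7,9}; box has {1,2,3,4,5,6,7,9} → only 8 remains.
row 8, column 2 = 9: row 8 has {1,2,3,4,5,7,8}; col 2 has {1,3,4,5,6,8}; box has {1,2,3,4,5,7,8} → only 9 remains.
row 8, column 3 = 6: row 8 has {1,2,3,4,5,7,8,9}; col 3 has {1,2,3,4,5,7}; box has {1,2,3,4,5,7,8,9} → only 6 remains.
row 4, column 2 = 2: row 4 has {1,4,5,6,7}; col 2 has {1,3,4,5,6,8,9}; box has {1,3,4,5,6} → only 2 remains.
row 4, column 7 = 8: row 4 has {1,2,4,5,6,7}; col 7 has {1,3,5,6,7,9}; box has {1,7,9} → only 8 remains.
row 4, column 8 = 3: row 4 has {1,2,4,5,6,7,8}; col 8 has {1,2,4,7,8,9}; box has {1,7,8,9} → only 3 remains.
row 5, column 3 = 8: row 5 has {1,2,3,6,9}; col 3 has {1,2,3,4,5,6,7}; box has {1,2,3,4,5,6} → only 8 remains.
row 5, column 5 = 7: row 5 has {1,2,3,6,8,9}; col 5 has {1,2,3,4,5,6,9}; box has {1,2,3,4,5,6,9} → only 7 remains.
row 5, column 7 = 4: row 5 has {1,2,3,6,7,8,9}; col 7 has {1,3,5,6,7,8,9}; box has {1,3,7,8,9} → only 4 remains.
row 5, column 8 = 5: row 5 has {1,2,3,4,6,7,8,9}; col 8 has {1,2,3,4,7,8,9}; box has {1,3,4,7,8,9} → only 5 remains.
row 6, column 2 = 7: row 6 has {1,3,4,5,9}; col 2 has {1,2,3,4,5,6,8,9}; box has {1,2,3,4,5,6,8} → only 7 remains.
row 6, column 5 = 8: row 6 has {1,3,4,5,7,9}; col 5 has {1,2,3,4,5,6,7,9}; box has {1,2,3,4,5,6,7,9} → only 8 remains.
row 6, column 7 = 2: row 6 has {1,3,4,5,7,8,9}; col 7 has {1,3,4,5,6,7,8,9}; box has {1,3,4,5,7,8,9} → only 2 remains.
row 6, column 8 = 6: row 6 has {1,2,3,4,5,7,8,9}; col 8 has {1,2,3,4,5,7,8,9}; box has {1,2,3,4,5,7,8,9} → only 6 remains.

573489261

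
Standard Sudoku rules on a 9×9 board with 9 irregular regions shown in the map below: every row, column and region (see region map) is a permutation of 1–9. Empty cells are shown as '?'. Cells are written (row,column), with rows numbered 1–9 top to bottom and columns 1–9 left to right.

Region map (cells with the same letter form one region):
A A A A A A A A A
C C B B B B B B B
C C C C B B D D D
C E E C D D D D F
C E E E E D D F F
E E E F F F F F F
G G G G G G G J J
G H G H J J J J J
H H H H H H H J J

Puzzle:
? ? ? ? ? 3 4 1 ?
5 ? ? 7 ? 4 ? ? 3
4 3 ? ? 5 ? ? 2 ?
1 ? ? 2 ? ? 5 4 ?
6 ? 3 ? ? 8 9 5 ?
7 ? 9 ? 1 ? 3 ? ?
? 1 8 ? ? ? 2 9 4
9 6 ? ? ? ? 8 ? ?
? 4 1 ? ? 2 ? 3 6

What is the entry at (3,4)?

(3,3) = 7: row 3 has {2,3,4,5}; col 3 has {1,3,8,9}; region has {1,2,3,4,5,6} → only 7 remains.
(3,9) = 1: row 3 has {2,3,4,5,7}; col 9 has {3,4,6}; region has {2,4,5,8,9} → only 1 remains.
(4,2) = 8: row 4 has {1,2,4,5}; col 2 has {1,3,4,6}; region has {3,7,9} → only 8 remains.
(4,3) = 6: row 4 has {1,2,4,5,8}; col 3 has {1,3,7,8,9}; region has {3,7,8,9} → only 6 remains.
(4,6) = 7: row 4 has {1,2,4,5,6,8}; col 6 has {2,3,4,8}; region has {1,2,4,5,8,9} → only 7 remains.
(4,9) = 9: row 4 has {1,2,4,5,6,7,8}; col 9 has {1,3,4,6}; region has {1,3,5} → only 9 remains.
(5,2) = 2: row 5 has {3,5,6,8,9}; col 2 has {1,3,4,6,8}; region has {3,6,7,8,9} → only 2 remains.
(5,5) = 4: row 5 has {2,3,5,6,8,9}; col 5 has {1,5}; region has {2,3,6,7,8,9} → only 4 remains.
(5,9) = 7: row 5 has {2,3,4,5,6,8,9}; col 9 has {1,3,4,6,9}; region has {1,3,5,9} → only 7 remains.
(6,2) = 5: row 6 has {1,3,7,9}; col 2 has {1,2,3,4,6,8}; region has {2,3,4,6,7,8,9} → only 5 remains.
(6,6) = 6: row 6 has {1,3,5,7,9}; col 6 has {2,3,4,7,8}; region has {1,3,5,7,9} → only 6 remains.
(6,8) = 8: row 6 has {1,3,5,6,7,9}; col 8 has {1,2,3,4,5,9}; region has {1,3,5,6,7,9} → only 8 remains.
(6,9) = 2: row 6 has {1,3,5,6,7,8,9}; col 9 has {1,3,4,6,7,9}; region has {1,3,5,6,7,8,9} → only 2 remains.
(7,1) = 3: row 7 has {1,2,4,8,9}; col 1 has {1,4,5,6,7,9}; region has {1,2,8,9} → only 3 remains.
(7,6) = 5: row 7 has {1,2,3,4,8,9}; col 6 has {2,3,4,6,7,8}; region has {1,2,3,8,9} → only 5 remains.
(8,3) = 4: row 8 has {6,8,9}; col 3 has {1,3,6,7,8,9}; region has {1,2,3,5,8,9} → only 4 remains.
(8,6) = 1: row 8 has {4,6,8,9}; col 6 has {2,3,4,5,6,7,8}; region has {3,4,6,8,9} → only 1 remains.
(8,8) = 7: row 8 has {1,4,6,8,9}; col 8 has {1,2,3,4,5,8,9}; region has {1,3,4,6,8,9} → only 7 remains.
(8,9) = 5: row 8 has {1,4,6,7,8,9}; col 9 has {1,2,3,4,6,7,9}; region has {1,3,4,6,7,8,9} → only 5 remains.
(9,1) = 8: row 9 has {1,2,3,4,6}; col 1 has {1,3,4,5,6,7,9}; region has {1,2,4,6} → only 8 remains.
(9,7) = 7: row 9 has {1,2,3,4,6,8}; col 7 has {2,3,4,5,8,9}; region has {1,2,4,6,8} → only 7 remains.
(1,1) = 2: row 1 has {1,3,4}; col 1 has {1,3,4,5,6,7,8,9}; region has {1,3,4} → only 2 remains.
(1,3) = 5: row 1 has {1,2,3,4}; col 3 has {1,3,4,6,7,8,9}; region has {1,2,3,4} → only 5 remains.
(1,9) = 8: row 1 has {1,2,3,4,5}; col 9 has {1,2,3,4,5,6,7,9}; region has {1,2,3,4,5} → only 8 remains.
(2,2) = 9: row 2 has {3,4,5,7}; col 2 has {1,2,3,4,5,6,8}; region has {1,2,3,4,5,6,7} → only 9 remains.
(2,3) = 2: row 2 has {3,4,5,7,9}; col 3 has {1,3,4,5,6,7,8,9}; region has {3,4,5,7} → only 2 remains.
(2,8) = 6: row 2 has {2,3,4,5,7,9}; col 8 has {1,2,3,4,5,7,8,9}; region has {2,3,4,5,7} → only 6 remains.
(3,4) = 8: row 3 has {1,2,3,4,5,7}; col 4 has {2,7}; region has {1,2,3,4,5,6,7,9} → only 8 remains.

8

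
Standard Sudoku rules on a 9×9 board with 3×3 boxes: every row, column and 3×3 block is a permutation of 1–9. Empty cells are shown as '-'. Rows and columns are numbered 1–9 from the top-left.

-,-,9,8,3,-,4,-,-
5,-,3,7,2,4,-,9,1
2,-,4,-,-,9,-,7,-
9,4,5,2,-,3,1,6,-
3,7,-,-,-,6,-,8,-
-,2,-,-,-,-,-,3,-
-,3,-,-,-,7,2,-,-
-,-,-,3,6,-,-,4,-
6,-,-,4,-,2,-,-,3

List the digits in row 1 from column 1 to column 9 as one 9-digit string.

R4C9 = 7: row 4 has {1,2,3,4,5,6,9}; col 9 has {1,3}; box has {1,3,6,8} → only 7 remains.
R5C3 = 1: row 5 has {3,6,7,8}; col 3 has {3,4,5,9}; box has {2,3,4,5,7,9} → only 1 remains.
R6C1 = 8: row 6 has {2,3}; col 1 has {2,3,5,6,9}; box has {1,2,3,4,5,7,9} → only 8 remains.
R6C3 = 6: row 6 has {2,3,8}; col 3 has {1,3,4,5,9}; box has {1,2,3,4,5,7,8,9} → only 6 remains.
R7C3 = 8: row 7 has {2,3,7}; col 3 has {1,3,4,5,6,9}; box has {3,6} → only 8 remains.
R9C3 = 7: row 9 has {2,3,4,6}; col 3 has {1,3,4,5,6,8,9}; box has {3,6,8} → only 7 remains.
R4C5 = 8: row 4 has {1,2,3,4,5,6,7,9}; col 5 has {2,3,6}; box has {2,3,6} → only 8 remains.
R8C1 = 1: row 8 has {3,4,6}; col 1 has {2,3,5,6,8,9}; box has {3,6,7,8} → only 1 remains.
R8C3 = 2: row 8 has {1,3,4,6}; col 3 has {1,3,4,5,6,7,8,9}; box has {1,3,6,7,8} → only 2 remains.
R1C1 = 7: row 1 has {3,4,8,9}; col 1 has {1,2,3,5,6,8,9}; box has {2,3,4,5,9} → only 7 remains.
R7C1 = 4: row 7 has {2,3,7,8}; col 1 has {1,2,3,5,6,7,8,9}; box has {1,2,3,6,7,8} → only 4 remains.
R3C7 = 3: in row 3, 3 can only go here (every other open cell in that row sees a 3).
R5C9 = 2: in row 5, 2 can only go here (every other open cell in that row sees a 2).
R1C8 = 2: in row 1, 2 can only go here (every other open cell in that row sees a 2).
R5C5 = 4: in row 5, 4 can only go here (every other open cell in that row sees a 4).
R6C9 = 4: in row 6, 4 can only go here (every other open cell in that row sees a 4).
R6C5 = 7: in row 6, 7 can only go here (every other open cell in that row sees a 7).
R7C9 = 6: in row 7, 6 can only go here (every other open cell in that row sees a 6).
R1C9 = 5: row 1 has {2,3,4,7,8,9}; col 9 has {1,2,3,4,6,7}; box has {1,2,3,4,7,9} → only 5 remains.
R3C9 = 8: row 3 has {2,3,4,7,9}; col 9 has {1,2,3,4,5,6,7}; box has {1,2,3,4,5,7,9} → only 8 remains.
R8C9 = 9: row 8 has {1,2,3,4,6}; col 9 has {1,2,3,4,5,6,7,8}; box has {2,3,4,6} → only 9 remains.
R1C6 = 1: row 1 has {2,3,4,5,7,8,9}; col 6 has {2,3,4,6,7,9}; box has {2,3,4,7,8,9} → only 1 remains.
R2C7 = 6: row 2 has {1,2,3,4,5,7,9}; col 7 has {1,2,3,4}; box has {1,2,3,4,5,7,8,9} → only 6 remains.
R3C5 = 5: row 3 has {2,3,4,7,8,9}; col 5 has {2,3,4,6,7,8}; box has {1,2,3,4,7,8,9} → only 5 remains.
R6C6 = 5: row 6 has {2,3,4,6,7,8}; col 6 has {1,2,3,4,6,7,9}; box has {2,3,4,6,7,8} → only 5 remains.
R6C7 = 9: row 6 has {2,3,4,5,6,7,8}; col 7 has {1,2,3,4,6}; box has {1,2,3,4,6,7,8} → only 9 remains.
R8C2 = 5: row 8 has {1,2,3,4,6,9}; col 2 has {2,3,4,7}; box has {1,2,3,4,6,7,8} → only 5 remains.
R8C6 = 8: row 8 has {1,2,3,4,5,6,9}; col 6 has {1,2,3,4,5,6,7,9}; box has {2,3,4,6,7} → only 8 remains.
R8C7 = 7: row 8 has {1,2,3,4,5,6,8,9}; col 7 has {1,2,3,4,6,9}; box has {2,3,4,6,9} → only 7 remains.
R9C2 = 9: row 9 has {2,3,4,6,7}; col 2 has {2,3,4,5,7}; box has {1,2,3,4,5,6,7,8} → only 9 remains.
R9C5 = 1: row 9 has {2,3,4,6,7,9}; col 5 has {2,3,4,5,6,7,8}; box has {2,3,4,6,7,8} → only 1 remains.
R9C8 = 5: row 9 has {1,2,3,4,6,7,9}; col 8 has {2,3,4,6,7,8,9}; box has {2,3,4,6,7,9} → only 5 remains.
R1C2 = 6: row 1 has {1,2,3,4,5,7,8,9}; col 2 has {2,3,4,5,7,9}; box has {2,3,4,5,7,9} → only 6 remains.

769831425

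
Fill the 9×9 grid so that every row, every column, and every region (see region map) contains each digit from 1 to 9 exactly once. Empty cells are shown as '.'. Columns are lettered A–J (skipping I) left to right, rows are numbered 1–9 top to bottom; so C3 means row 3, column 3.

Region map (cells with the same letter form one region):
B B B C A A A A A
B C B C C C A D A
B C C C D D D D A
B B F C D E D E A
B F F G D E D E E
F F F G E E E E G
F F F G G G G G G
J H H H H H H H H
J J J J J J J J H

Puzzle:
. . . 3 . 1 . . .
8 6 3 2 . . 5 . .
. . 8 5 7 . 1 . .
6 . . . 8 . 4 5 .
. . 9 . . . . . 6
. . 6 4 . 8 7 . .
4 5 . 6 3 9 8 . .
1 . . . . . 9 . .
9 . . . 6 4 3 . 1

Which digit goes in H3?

F2 = 7 (sole candidate).
H2 = 9 (sole candidate).
J2 = 4 (sole candidate).
A3 = 2 (sole candidate).
G5 = 2 (sole candidate).
A6 = 3 (sole candidate).
G1 = 6 (sole candidate).
E2 = 1 (sole candidate).
D4 = 9 (sole candidate).
E5 = 5 (sole candidate).
F5 = 3 (sole candidate).
B3 = 4 (sole candidate).
F3 = 6 (sole candidate).
H3 = 3: row 3 has {1,2,4,5,6,7,8}; col 8 has {5,9}; region has {1,2,4,5,6,7,8,9} → only 3 remains.

3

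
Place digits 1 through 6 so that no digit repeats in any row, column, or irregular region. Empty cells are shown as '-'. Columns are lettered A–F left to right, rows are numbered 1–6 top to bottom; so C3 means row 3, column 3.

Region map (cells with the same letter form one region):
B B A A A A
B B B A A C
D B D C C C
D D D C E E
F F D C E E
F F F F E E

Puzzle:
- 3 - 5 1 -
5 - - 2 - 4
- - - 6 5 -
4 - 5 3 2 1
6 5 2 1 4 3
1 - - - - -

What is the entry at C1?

A1 = 2: row 1 has {1,3,5}; col 1 has {1,4,5,6}; region has {3,5} → only 2 remains.
F1 = 6: row 1 has {1,2,3,5}; col 6 has {1,3,4}; region has {1,2,5} → only 6 remains.
E2 = 3: row 2 has {2,4,5}; col 5 has {1,2,4,5}; region has {1,2,5,6} → only 3 remains.
A3 = 3: row 3 has {5,6}; col 1 has {1,2,4,5,6}; region has {2,4,5} → only 3 remains.
C3 = 1: row 3 has {3,5,6}; col 3 has {2,5}; region has {2,3,4,5} → only 1 remains.
F3 = 2: row 3 has {1,3,5,6}; col 6 has {1,3,4,6}; region has {1,3,4,5,6} → only 2 remains.
B4 = 6: row 4 has {1,2,3,4,5}; col 2 has {3,5}; region has {1,2,3,4,5} → only 6 remains.
D6 = 4: row 6 has {1}; col 4 has {1,2,3,5,6}; region has {1,5,6} → only 4 remains.
E6 = 6: row 6 has {1,4}; col 5 has {1,2,3,4,5}; region has {1,2,3,4} → only 6 remains.
F6 = 5: row 6 has {1,4,6}; col 6 has {1,2,3,4,6}; region has {1,2,3,4,6} → only 5 remains.
C1 = 4: row 1 has {1,2,3,5,6}; col 3 has {1,2,5}; region has {1,2,3,5,6} → only 4 remains.

4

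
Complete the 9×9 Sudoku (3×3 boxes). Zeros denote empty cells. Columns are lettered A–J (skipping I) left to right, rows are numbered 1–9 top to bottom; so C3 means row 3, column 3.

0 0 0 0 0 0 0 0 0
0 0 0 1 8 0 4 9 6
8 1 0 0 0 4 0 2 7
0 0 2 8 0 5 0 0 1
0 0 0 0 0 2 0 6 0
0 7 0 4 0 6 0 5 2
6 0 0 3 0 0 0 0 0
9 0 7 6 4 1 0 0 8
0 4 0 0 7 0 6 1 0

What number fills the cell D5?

7

H8 = 3: row 8 has {1,4,6,7,8,9}; col 8 has {1,2,5,6,9}; box has {1,6,8} → only 3 remains.
H1 = 8: row 1 has {}; col 8 has {1,2,3,5,6,9}; box has {2,4,6,7,9} → only 8 remains.
G1 = 1: in row 1, 1 can only go here (every other open cell in that row sees a 1).
B4 = 6: in row 4, 6 can only go here (every other open cell in that row sees a 6).
C7 = 1: in row 7, 1 can only go here (every other open cell in that row sees a 1).
D5 = 7: in box 5, 7 can only go here (every other open cell in that box sees a 7).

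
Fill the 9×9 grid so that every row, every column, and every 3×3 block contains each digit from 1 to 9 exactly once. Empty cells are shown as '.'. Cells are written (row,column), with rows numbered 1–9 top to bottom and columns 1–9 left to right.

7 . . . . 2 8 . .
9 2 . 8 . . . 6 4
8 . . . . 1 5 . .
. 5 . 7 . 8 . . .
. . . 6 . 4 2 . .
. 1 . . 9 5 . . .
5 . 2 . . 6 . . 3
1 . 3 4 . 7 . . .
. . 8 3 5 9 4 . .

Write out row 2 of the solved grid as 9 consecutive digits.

(2,6) = 3: row 2 has {2,4,6,8,9}; col 6 has {1,2,4,5,6,7,8,9}; box has {1,2,8} → only 3 remains.
(3,4) = 9: row 3 has {1,5,8}; col 4 has {3,4,6,7,8}; box has {1,2,3,8} → only 9 remains.
(5,1) = 3: row 5 has {2,4,6}; col 1 has {1,5,7,8,9}; box has {1,5} → only 3 remains.
(5,5) = 1: row 5 has {2,3,4,6}; col 5 has {5,9}; box has {4,5,6,7,8,9} → only 1 remains.
(6,4) = 2: row 6 has {1,5,9}; col 4 has {3,4,6,7,8,9}; box has {1,4,5,6,7,8,9} → only 2 remains.
(7,4) = 1: row 7 has {2,3,5,6}; col 4 has {2,3,4,6,7,8,9}; box has {3,4,5,6,7,9} → only 1 remains.
(7,5) = 8: row 7 has {1,2,3,5,6}; col 5 has {1,5,9}; box has {1,3,4,5,6,7,9} → only 8 remains.
(8,5) = 2: row 8 has {1,3,4,7}; col 5 has {1,5,8,9}; box has {1,3,4,5,6,7,8,9} → only 2 remains.
(9,1) = 6: row 9 has {3,4,5,8,9}; col 1 has {1,3,5,7,8,9}; box has {1,2,3,5,8} → only 6 remains.
(9,2) = 7: row 9 has {3,4,5,6,8,9}; col 2 has {1,2,5}; box has {1,2,3,5,6,8} → only 7 remains.
(1,4) = 5: row 1 has {2,7,8}; col 4 has {1,2,3,4,6,7,8,9}; box has {1,2,3,8,9} → only 5 remains.
(2,5) = 7: row 2 has {2,3,4,6,8,9}; col 5 has {1,2,5,8,9}; box has {1,2,3,5,8,9} → only 7 remains.
(2,7) = 1: row 2 has {2,3,4,6,7,8,9}; col 7 has {2,4,5,8}; box has {4,5,6,8} → only 1 remains.
(4,5) = 3: row 4 has {5,7,8}; col 5 has {1,2,5,7,8,9}; box has {1,2,4,5,6,7,8,9} → only 3 remains.
(6,1) = 4: row 6 has {1,2,5,9}; col 1 has {1,3,5,6,7,8,9}; box has {1,3,5} → only 4 remains.
(8,2) = 9: row 8 has {1,2,3,4,7}; col 2 has {1,2,5,7}; box has {1,2,3,5,6,7,8} → only 9 remains.
(8,7) = 6: row 8 has {1,2,3,4,7,9}; col 7 has {1,2,4,5,8}; box has {3,4} → only 6 remains.
(1,9) = 9: row 1 has {2,5,7,8}; col 9 has {3,4}; box has {1,4,5,6,8} → only 9 remains.
(2,3) = 5: row 2 has {1,2,3,4,6,7,8,9}; col 3 has {2,3,8}; box has {2,7,8,9} → only 5 remains.

925873164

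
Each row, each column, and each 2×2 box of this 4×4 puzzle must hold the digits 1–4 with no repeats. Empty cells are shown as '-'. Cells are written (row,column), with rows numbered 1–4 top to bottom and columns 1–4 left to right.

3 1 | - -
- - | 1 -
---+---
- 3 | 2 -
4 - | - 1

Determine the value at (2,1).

(1,3) = 4: row 1 has {1,3}; col 3 has {1,2}; box has {1} → only 4 remains.
(1,4) = 2: row 1 has {1,3,4}; col 4 has {1}; box has {1,4} → only 2 remains.
(2,1) = 2: row 2 has {1}; col 1 has {3,4}; box has {1,3} → only 2 remains.

2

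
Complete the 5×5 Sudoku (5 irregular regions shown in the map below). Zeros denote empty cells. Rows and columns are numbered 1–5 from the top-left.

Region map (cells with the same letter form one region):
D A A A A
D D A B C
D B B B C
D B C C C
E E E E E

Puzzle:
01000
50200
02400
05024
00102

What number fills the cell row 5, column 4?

5

row 4, column 3 = 3 (sole candidate).
row 1, column 3 = 5 (sole candidate).
row 1, column 5 = 3 (sole candidate).
row 2, column 5 = 1 (sole candidate).
row 3, column 5 = 5 (sole candidate).
row 4, column 1 = 1 (sole candidate).
row 1, column 4 = 4 (sole candidate).
row 2, column 4 = 3 (sole candidate).
row 3, column 1 = 3 (sole candidate).
row 3, column 4 = 1 (sole candidate).
row 5, column 1 = 4 (sole candidate).
row 5, column 2 = 3 (sole candidate).
row 5, column 4 = 5: row 5 has {1,2,3,4}; col 4 has {1,2,3,4}; region has {1,2,3,4} → only 5 remains.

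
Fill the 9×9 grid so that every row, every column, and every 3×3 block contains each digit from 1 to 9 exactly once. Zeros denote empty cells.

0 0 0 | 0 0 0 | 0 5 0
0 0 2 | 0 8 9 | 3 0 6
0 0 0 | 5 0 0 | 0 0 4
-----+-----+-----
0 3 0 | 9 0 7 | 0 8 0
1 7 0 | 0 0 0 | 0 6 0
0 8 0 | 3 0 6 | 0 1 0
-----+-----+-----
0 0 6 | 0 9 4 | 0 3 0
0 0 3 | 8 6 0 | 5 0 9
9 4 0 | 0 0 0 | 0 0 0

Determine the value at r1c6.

r2c8 = 7 (sole candidate).
r9c8 = 2 (sole candidate).
r3c8 = 9 (sole candidate).
r8c8 = 4 (sole candidate).
r4c5 = 1 (hidden single in row 4).
r4c1 = 6 (hidden single in row 4).
r3c2 = 6 (hidden single in row 3).
r1c4 = 6 (hidden single in row 1).
r5c9 = 3 (hidden single in row 5).
r5c6 = 8 (hidden single in row 5).
r8c1 = 7 (hidden single in row 8).
r9c7 = 6 (hidden single in row 9).
r1c2 = 9 (hidden single in column 2).
r9c6 = 5 (hidden single in column 6).
r9c5 = 3 (hidden single in row 9).
r6c1 = 2 (hidden single in box 4).
Singles propagation stalls before the target is settled. Branch on r2c1 (candidates {4,5}).
  Try r2c1 = 5: this forces r2c2=1, r2c4=4, r5c4=2, r7c1=8, r8c2=2; then row 7 has no cell left for 2 — contradiction.
So r2c1 = 4.
r2c4 = 1 (sole candidate).
r9c4 = 7 (sole candidate).
r2c2 = 5 (sole candidate).
r7c4 = 2 (sole candidate).
r8c6 = 1 (sole candidate).
r5c4 = 4 (sole candidate).
r6c5 = 5 (sole candidate).
r6c9 = 7 (sole candidate).
r7c2 = 1 (sole candidate).
r7c9 = 8 (sole candidate).
r8c2 = 2 (sole candidate).
r9c3 = 8 (sole candidate).
r9c9 = 1 (sole candidate).
r1c9 = 2 (sole candidate).
r4c9 = 5 (sole candidate).
r5c5 = 2 (sole candidate).
r5c7 = 9 (sole candidate).
r6c7 = 4 (sole candidate).
r7c1 = 5 (sole candidate).
r7c7 = 7 (sole candidate).
r1c6 = 3: row 1 has {2,5,6,9}; col 6 has {1,4,5,6,7,8,9}; box has {1,5,6,8,9} → only 3 remains.

3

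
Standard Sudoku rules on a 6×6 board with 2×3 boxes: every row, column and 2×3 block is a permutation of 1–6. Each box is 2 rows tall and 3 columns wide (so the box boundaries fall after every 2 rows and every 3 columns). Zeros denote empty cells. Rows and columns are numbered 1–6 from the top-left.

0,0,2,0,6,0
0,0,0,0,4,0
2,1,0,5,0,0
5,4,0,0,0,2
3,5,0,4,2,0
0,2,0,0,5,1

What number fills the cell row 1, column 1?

row 1, column 2 = 3: row 1 has {2,6}; col 2 has {1,2,4,5}; box has {2} → only 3 remains.
row 1, column 4 = 1: row 1 has {2,3,6}; col 4 has {4,5}; box has {4,6} → only 1 remains.
row 1, column 6 = 5: row 1 has {1,2,3,6}; col 6 has {1,2}; box has {1,4,6} → only 5 remains.
row 2, column 2 = 6: row 2 has {4}; col 2 has {1,2,3,4,5}; box has {2,3} → only 6 remains.
row 2, column 6 = 3: row 2 has {4,6}; col 6 has {1,2,5}; box has {1,4,5,6} → only 3 remains.
row 3, column 5 = 3: row 3 has {1,2,5}; col 5 has {2,4,5,6}; box has {2,5} → only 3 remains.
row 4, column 4 = 6: row 4 has {2,4,5}; col 4 has {1,4,5}; box has {2,3,5} → only 6 remains.
row 4, column 5 = 1: row 4 has {2,4,5,6}; col 5 has {2,3,4,5,6}; box has {2,3,5,6} → only 1 remains.
row 5, column 6 = 6: row 5 has {2,3,4,5}; col 6 has {1,2,3,5}; box has {1,2,4,5} → only 6 remains.
row 6, column 4 = 3: row 6 has {1,2,5}; col 4 has {1,4,5,6}; box has {1,2,4,5,6} → only 3 remains.
row 1, column 1 = 4: row 1 has {1,2,3,5,6}; col 1 has {2,3,5}; box has {2,3,6} → only 4 remains.

4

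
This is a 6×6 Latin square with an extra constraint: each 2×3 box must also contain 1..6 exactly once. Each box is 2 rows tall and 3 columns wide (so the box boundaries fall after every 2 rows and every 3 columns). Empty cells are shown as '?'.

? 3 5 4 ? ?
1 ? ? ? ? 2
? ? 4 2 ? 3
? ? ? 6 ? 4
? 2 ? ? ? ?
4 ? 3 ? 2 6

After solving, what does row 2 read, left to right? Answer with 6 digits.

146532

r1c6 = 1 (sole candidate).
r2c3 = 6: row 2 has {1,2}; col 3 has {3,4,5}; box has {1,3,5} → only 6 remains.
r5c3 = 1 (sole candidate).
r5c6 = 5 (sole candidate).
r6c2 = 5 (sole candidate).
r6c4 = 1 (sole candidate).
r1c1 = 2 (sole candidate).
r1c5 = 6 (sole candidate).
r2c2 = 4: row 2 has {1,2,6}; col 2 has {2,3,5}; box has {1,2,3,5,6} → only 4 remains.
r4c2 = 1 (sole candidate).
r4c3 = 2 (sole candidate).
r4c5 = 5 (sole candidate).
r5c1 = 6 (sole candidate).
r5c4 = 3 (sole candidate).
r5c5 = 4 (sole candidate).
r2c4 = 5: row 2 has {1,2,4,6}; col 4 has {1,2,3,4,6}; box has {1,2,4,6} → only 5 remains.
r2c5 = 3: row 2 has {1,2,4,5,6}; col 5 has {2,4,5,6}; box has {1,2,4,5,6} → only 3 remains.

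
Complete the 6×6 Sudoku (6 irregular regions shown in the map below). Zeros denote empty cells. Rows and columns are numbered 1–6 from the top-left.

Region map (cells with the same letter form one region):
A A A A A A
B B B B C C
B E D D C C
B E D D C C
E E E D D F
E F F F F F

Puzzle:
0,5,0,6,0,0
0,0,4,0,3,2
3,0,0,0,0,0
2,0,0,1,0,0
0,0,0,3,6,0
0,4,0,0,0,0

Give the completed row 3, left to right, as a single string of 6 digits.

362451

R2C4 = 5 (sole candidate).
R4C3 = 5 (sole candidate).
R4C5 = 4 (sole candidate).
R4C6 = 6 (sole candidate).
R6C4 = 2 (sole candidate).
R3C3 = 2: row 3 has {3}; col 3 has {4,5}; region has {1,3,5,6} → only 2 remains.
R3C4 = 4: row 3 has {2,3}; col 4 has {1,2,3,5,6}; region has {1,2,3,5,6} → only 4 remains.
R4C2 = 3 (sole candidate).
R5C3 = 1 (sole candidate).
R5C6 = 5 (sole candidate).
R6C5 = 1 (sole candidate).
R6C6 = 3 (sole candidate).
R1C3 = 3 (sole candidate).
R1C5 = 2 (sole candidate).
R3C2 = 6: row 3 has {2,3,4}; col 2 has {3,4,5}; region has {1,3} → only 6 remains.
R3C5 = 5: row 3 has {2,3,4,6}; col 5 has {1,2,3,4,6}; region has {2,3,4,6} → only 5 remains.
R3C6 = 1: row 3 has {2,3,4,5,6}; col 6 has {2,3,5,6}; region has {2,3,4,5,6} → only 1 remains.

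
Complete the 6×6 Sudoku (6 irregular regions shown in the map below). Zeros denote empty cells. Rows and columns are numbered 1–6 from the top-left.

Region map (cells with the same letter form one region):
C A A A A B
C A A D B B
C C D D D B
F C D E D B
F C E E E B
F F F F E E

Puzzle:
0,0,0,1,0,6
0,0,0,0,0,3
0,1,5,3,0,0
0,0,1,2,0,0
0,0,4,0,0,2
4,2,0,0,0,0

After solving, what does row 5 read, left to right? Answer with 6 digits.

134652

r3c6 = 4: row 3 has {1,3,5}; col 6 has {2,3,6}; region has {2,3,6} → only 4 remains.
r4c6 = 5: row 4 has {1,2}; col 6 has {2,3,4,6}; region has {2,3,4,6} → only 5 remains.
r6c6 = 1: row 6 has {2,4}; col 6 has {2,3,4,5,6}; region has {2,4} → only 1 remains.
r2c5 = 1: row 2 has {3}; col 5 has {}; region has {2,3,4,5,6} → only 1 remains.
r5c1 = 1: in row 5, 1 can only go here (every other open cell in that row sees a 1).
r2c4 = 4: in column 4, 4 can only go here (every other open cell in that column sees a 4).
r4c5 = 6: row 4 has {1,2,5}; col 5 has {1}; region has {1,3,4,5} → only 6 remains.
r3c5 = 2: row 3 has {1,3,4,5}; col 5 has {1,6}; region has {1,3,4,5,6} → only 2 remains.
r4c1 = 3: row 4 has {1,2,5,6}; col 1 has {1,4}; region has {1,2,4} → only 3 remains.
r4c2 = 4: row 4 has {1,2,3,5,6}; col 2 has {1,2}; region has {1} → only 4 remains.
r6c3 = 6: row 6 has {1,2,4}; col 3 has {1,4,5}; region has {1,2,3,4} → only 6 remains.
r6c4 = 5: row 6 has {1,2,4,6}; col 4 has {1,2,3,4}; region has {1,2,3,4,6} → only 5 remains.
r6c5 = 3: row 6 has {1,2,4,5,6}; col 5 has {1,2,6}; region has {1,2,4} → only 3 remains.
r2c3 = 2: row 2 has {1,3,4}; col 3 has {1,4,5,6}; region has {1} → only 2 remains.
r3c1 = 6: row 3 has {1,2,3,4,5}; col 1 has {1,3,4}; region has {1,4} → only 6 remains.
r5c4 = 6: row 5 has {1,2,4}; col 4 has {1,2,3,4,5}; region has {1,2,3,4} → only 6 remains.
r5c5 = 5: row 5 has {1,2,4,6}; col 5 has {1,2,3,6}; region has {1,2,3,4,6} → only 5 remains.
r1c3 = 3: row 1 has {1,6}; col 3 has {1,2,4,5,6}; region has {1,2} → only 3 remains.
r1c5 = 4: row 1 has {1,3,6}; col 5 has {1,2,3,5,6}; region has {1,2,3} → only 4 remains.
r2c1 = 5: row 2 has {1,2,3,4}; col 1 has {1,3,4,6}; region has {1,4,6} → only 5 remains.
r2c2 = 6: row 2 has {1,2,3,4,5}; col 2 has {1,2,4}; region has {1,2,3,4} → only 6 remains.
r5c2 = 3: row 5 has {1,2,4,5,6}; col 2 has {1,2,4,6}; region has {1,4,5,6} → only 3 remains.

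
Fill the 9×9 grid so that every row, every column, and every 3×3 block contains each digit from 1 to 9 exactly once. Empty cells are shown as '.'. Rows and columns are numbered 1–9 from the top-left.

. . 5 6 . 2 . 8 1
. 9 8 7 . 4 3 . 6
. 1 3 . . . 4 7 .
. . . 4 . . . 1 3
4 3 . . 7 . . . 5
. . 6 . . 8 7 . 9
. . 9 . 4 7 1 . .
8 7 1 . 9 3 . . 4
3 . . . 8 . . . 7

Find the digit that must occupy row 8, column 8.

row 1, column 1 = 7: row 1 has {1,2,5,6,8}; col 1 has {3,4,8}; box has {1,3,5,8,9} → only 7 remains.
row 1, column 2 = 4: row 1 has {1,2,5,6,7,8}; col 2 has {1,3,7,9}; box has {1,3,5,7,8,9} → only 4 remains.
row 1, column 5 = 3: row 1 has {1,2,4,5,6,7,8}; col 5 has {4,7,8,9}; box has {2,4,6,7} → only 3 remains.
row 1, column 7 = 9: row 1 has {1,2,3,4,5,6,7,8}; col 7 has {1,3,4,7}; box has {1,3,4,6,7,8} → only 9 remains.
row 2, column 1 = 2: row 2 has {3,4,6,7,8,9}; col 1 has {3,4,7,8}; box has {1,3,4,5,7,8,9} → only 2 remains.
row 2, column 8 = 5: row 2 has {2,3,4,6,7,8,9}; col 8 has {1,7,8}; box has {1,3,4,6,7,8,9} → only 5 remains.
row 3, column 1 = 6: row 3 has {1,3,4,7}; col 1 has {2,3,4,7,8}; box has {1,2,3,4,5,7,8,9} → only 6 remains.
row 3, column 5 = 5: row 3 has {1,3,4,6,7}; col 5 has {3,4,7,8,9}; box has {2,3,4,6,7} → only 5 remains.
row 3, column 6 = 9: row 3 has {1,3,4,5,6,7}; col 6 has {2,3,4,7,8}; box has {2,3,4,5,6,7} → only 9 remains.
row 3, column 9 = 2: row 3 has {1,3,4,5,6,7,9}; col 9 has {1,3,4,5,6,7,9}; box has {1,3,4,5,6,7,8,9} → only 2 remains.
row 5, column 3 = 2: row 5 has {3,4,5,7}; col 3 has {1,3,5,6,8,9}; box has {3,4,6} → only 2 remains.
row 5, column 8 = 6: row 5 has {2,3,4,5,7}; col 8 has {1,5,7,8}; box has {1,3,5,7,9} → only 6 remains.
row 6, column 2 = 5: row 6 has {6,7,8,9}; col 2 has {1,3,4,7,9}; box has {2,3,4,6} → only 5 remains.
row 7, column 1 = 5: row 7 has {1,4,7,9}; col 1 has {2,3,4,6,7,8}; box has {1,3,7,8,9} → only 5 remains.
row 7, column 4 = 2: row 7 has {1,4,5,7,9}; col 4 has {4,6,7}; box has {3,4,7,8,9} → only 2 remains.
row 7, column 8 = 3: row 7 has {1,2,4,5,7,9}; col 8 has {1,5,6,7,8}; box has {1,4,7} → only 3 remains.
row 7, column 9 = 8: row 7 has {1,2,3,4,5,7,9}; col 9 has {1,2,3,4,5,6,7,9}; box has {1,3,4,7} → only 8 remains.
row 8, column 4 = 5: row 8 has {1,3,4,7,8,9}; col 4 has {2,4,6,7}; box has {2,3,4,7,8,9} → only 5 remains.
row 8, column 8 = 2: row 8 has {1,3,4,5,7,8,9}; col 8 has {1,3,5,6,7,8}; box has {1,3,4,7,8} → only 2 remains.

2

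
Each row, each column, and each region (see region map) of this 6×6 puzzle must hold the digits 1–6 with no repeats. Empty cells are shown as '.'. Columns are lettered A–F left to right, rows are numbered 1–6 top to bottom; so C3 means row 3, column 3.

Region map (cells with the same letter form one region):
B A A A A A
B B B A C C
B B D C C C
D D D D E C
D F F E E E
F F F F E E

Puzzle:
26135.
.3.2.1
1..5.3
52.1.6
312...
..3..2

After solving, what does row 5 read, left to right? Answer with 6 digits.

F1 = 4 (sole candidate).
E2 = 4 (sole candidate).
B3 = 4 (sole candidate).
C3 = 6 (sole candidate).
E3 = 2 (sole candidate).
C4 = 4 (sole candidate).
E4 = 3 (sole candidate).
E5 = 6: row 5 has {1,2,3}; col 5 has {2,3,4,5}; region has {2,3} → only 6 remains.
F5 = 5: row 5 has {1,2,3,6}; col 6 has {1,2,3,4,6}; region has {2,3,6} → only 5 remains.
B6 = 5 (sole candidate).
E6 = 1 (sole candidate).
A2 = 6 (sole candidate).
C2 = 5 (sole candidate).
D5 = 4: row 5 has {1,2,3,5,6}; col 4 has {1,2,3,5}; region has {1,2,3,5,6} → only 4 remains.

312465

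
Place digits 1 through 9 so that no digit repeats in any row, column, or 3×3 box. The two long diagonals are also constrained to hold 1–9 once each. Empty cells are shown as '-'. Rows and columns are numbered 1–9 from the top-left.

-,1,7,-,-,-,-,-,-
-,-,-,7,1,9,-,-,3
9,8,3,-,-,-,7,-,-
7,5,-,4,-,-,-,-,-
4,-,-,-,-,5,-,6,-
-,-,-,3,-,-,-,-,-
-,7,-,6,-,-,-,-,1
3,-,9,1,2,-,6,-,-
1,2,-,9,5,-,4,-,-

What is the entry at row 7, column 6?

4

row 2, column 2 = 6 (sole candidate).
row 6, column 2 = 9 (sole candidate).
row 8, column 2 = 4 (sole candidate).
row 5, column 2 = 3 (sole candidate).
row 2, column 3 = 4 (hidden single in row 2).
row 3, column 8 = 1 (hidden single in row 3).
row 5, column 9 = 7 (hidden single in row 5).
row 9, column 9 = 8 (sole candidate).
row 5, column 5 = 9 (sole candidate).
row 8, column 9 = 5 (sole candidate).
row 9, column 3 = 6 (sole candidate).
row 7, column 7 = 2 (sole candidate).
row 8, column 8 = 7 (sole candidate).
row 9, column 8 = 3 (sole candidate).
row 1, column 1 = 5 (sole candidate).
row 2, column 1 = 2 (sole candidate).
row 6, column 6 = 1 (sole candidate).
row 7, column 1 = 8 (sole candidate).
row 7, column 3 = 5 (sole candidate).
row 7, column 8 = 9 (sole candidate).
row 8, column 6 = 8 (sole candidate).
row 9, column 6 = 7 (sole candidate).
row 2, column 8 = 8 (sole candidate).
row 4, column 8 = 2 (sole candidate).
row 4, column 9 = 9 (sole candidate).
row 6, column 1 = 6 (sole candidate).
row 6, column 9 = 4 (sole candidate).
row 1, column 7 = 9 (sole candidate).
row 1, column 8 = 4 (sole candidate).
row 2, column 7 = 5 (sole candidate).
row 4, column 6 = 6 (sole candidate).
row 6, column 7 = 8 (sole candidate).
row 6, column 8 = 5 (sole candidate).
row 1, column 9 = 2 (sole candidate).
row 3, column 9 = 6 (sole candidate).
row 4, column 5 = 8 (sole candidate).
row 5, column 4 = 2 (sole candidate).
row 5, column 7 = 1 (sole candidate).
row 6, column 3 = 2 (sole candidate).
row 6, column 5 = 7 (sole candidate).
row 1, column 4 = 8 (sole candidate).
row 1, column 6 = 3 (sole candidate).
row 3, column 4 = 5 (sole candidate).
row 3, column 5 = 4 (sole candidate).
row 3, column 6 = 2 (sole candidate).
row 4, column 3 = 1 (sole candidate).
row 4, column 7 = 3 (sole candidate).
row 5, column 3 = 8 (sole candidate).
row 7, column 5 = 3 (sole candidate).
row 7, column 6 = 4: row 7 has {1,2,3,5,6,7,8,9}; col 6 has {1,2,3,5,6,7,8,9}; box has {1,2,3,5,6,7,8,9} → only 4 remains.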